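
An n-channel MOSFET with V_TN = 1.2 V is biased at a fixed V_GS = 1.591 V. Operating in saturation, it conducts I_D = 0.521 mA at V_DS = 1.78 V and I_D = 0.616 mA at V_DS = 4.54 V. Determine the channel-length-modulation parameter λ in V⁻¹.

With V_GS fixed, I_D ∝ (1 + λ V_DS) in saturation, so I_D2/I_D1 = (1 + λ V_DS2)/(1 + λ V_DS1).
0.616/0.521 = 1.182 = (1 + 4.54 λ)/(1 + 1.78 λ).
Solving: λ (I_D1 V_DS2 − I_D2 V_DS1) = I_D2 − I_D1, so λ = (0.616 − 0.521) / (0.521 × 4.54 − 0.616 × 1.78) = 0.095 / 1.27 = 0.0749 V⁻¹.

λ = 0.0749 V⁻¹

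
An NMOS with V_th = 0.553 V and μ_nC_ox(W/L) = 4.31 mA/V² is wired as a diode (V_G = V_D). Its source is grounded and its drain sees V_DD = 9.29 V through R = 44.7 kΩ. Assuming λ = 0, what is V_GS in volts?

V_GS = 0.849 V

With gate tied to drain, V_GS = V_DS ≥ V_GS − V_th, so the device is in saturation.
KCL at the drain: ½ k_n (V_GS − V_th)² = (V_DD − V_GS)/R.
Let x = V_GS − 0.553. Then 96.3 x² + x − 8.737 = 0, giving x = 0.296 V (positive root), so V_GS = 0.849 V.
I_D = (V_DD − V_GS)/R = (9.29 − 0.849) / 44.7 = 0.189 mA.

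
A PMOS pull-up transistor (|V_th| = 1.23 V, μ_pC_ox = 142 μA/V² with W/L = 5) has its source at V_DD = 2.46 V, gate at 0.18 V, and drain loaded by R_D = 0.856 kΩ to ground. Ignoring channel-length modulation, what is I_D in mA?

I_D = 0.391 mA

V_SG = V_DD − V_G = 2.46 − 0.18 = 2.28 V, so V_ov = 2.28 − 1.23 = 1.05 V.
k_p = μ_pC_ox · (W/L) = 0.71 mA/V².
Assume saturation: I_D = ½ k_p V_ov² = 0.5 × 0.71 × 1.05² = 0.391 mA, giving V_SD = V_DD − I_D R_D = 2.46 − 0.391 × 0.856 = 2.12 V.
V_SD = 2.12 V ≥ V_ov = 1.05 V, confirming saturation.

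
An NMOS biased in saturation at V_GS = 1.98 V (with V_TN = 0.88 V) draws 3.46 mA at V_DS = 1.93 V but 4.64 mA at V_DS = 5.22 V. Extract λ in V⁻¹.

With V_GS fixed, I_D ∝ (1 + λ V_DS) in saturation, so I_D2/I_D1 = (1 + λ V_DS2)/(1 + λ V_DS1).
4.64/3.46 = 1.341 = (1 + 5.22 λ)/(1 + 1.93 λ).
Solving: λ (I_D1 V_DS2 − I_D2 V_DS1) = I_D2 − I_D1, so λ = (4.64 − 3.46) / (3.46 × 5.22 − 4.64 × 1.93) = 1.18 / 9.11 = 0.13 V⁻¹.

λ = 0.130 V⁻¹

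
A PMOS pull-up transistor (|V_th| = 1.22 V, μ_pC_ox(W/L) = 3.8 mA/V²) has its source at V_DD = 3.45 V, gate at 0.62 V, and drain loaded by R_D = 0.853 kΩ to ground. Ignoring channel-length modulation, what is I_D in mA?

V_SG = V_DD − V_G = 3.45 − 0.62 = 2.83 V, so V_ov = 2.83 − 1.22 = 1.61 V.
Assume saturation: I_D = ½ k_p V_ov² = 0.5 × 3.8 × 1.61² = 4.92 mA, giving V_SD = V_DD − I_D R_D = 3.45 − 4.92 × 0.853 = -0.751 V.
But -0.751 V < V_ov = 1.61 V, so the device is actually in triode.
In triode I_D = k_p[V_ov V_SD − ½ V_SD²] and I_D = (V_DD − V_SD)/R_D. Equating: 1.62 V_SD² − 6.219 V_SD + 3.45 = 0, giving V_SD = 0.673 V (the root below V_ov).
I_D = (3.45 − 0.673) / 0.853 = 3.26 mA.

I_D = 3.26 mA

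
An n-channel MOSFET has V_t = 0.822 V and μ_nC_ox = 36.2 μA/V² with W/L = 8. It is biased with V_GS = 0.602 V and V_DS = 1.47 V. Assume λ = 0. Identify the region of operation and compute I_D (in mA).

Cutoff; I_D = 0 mA

V_GS = 0.602 V < V_t = 0.822 V, so the transistor is in cutoff.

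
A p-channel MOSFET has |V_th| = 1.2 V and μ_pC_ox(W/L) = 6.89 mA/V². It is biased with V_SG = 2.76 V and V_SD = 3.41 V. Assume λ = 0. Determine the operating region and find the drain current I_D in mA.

V_ov = V_SG − |V_th| = 2.76 − 1.2 = 1.56 V.
Since V_SD = 3.41 V ≥ V_ov = 1.56 V, the device is in saturation.
I_D = ½ k_p V_ov² = 0.5 × 6.89 × 1.56² = 8.38 mA.

Saturation; I_D = 8.38 mA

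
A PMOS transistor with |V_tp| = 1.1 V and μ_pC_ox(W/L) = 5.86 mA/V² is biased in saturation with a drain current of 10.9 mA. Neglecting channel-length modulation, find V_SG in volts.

V_SG = 3.03 V

In saturation I_D = ½ k_p (V_SG − |V_tp|)², so V_SG − |V_tp| = √(2 I_D / k_p) = √(2 × 10.9 / 5.86) = 1.93 V.
V_SG = 1.1 + 1.93 = 3.03 V.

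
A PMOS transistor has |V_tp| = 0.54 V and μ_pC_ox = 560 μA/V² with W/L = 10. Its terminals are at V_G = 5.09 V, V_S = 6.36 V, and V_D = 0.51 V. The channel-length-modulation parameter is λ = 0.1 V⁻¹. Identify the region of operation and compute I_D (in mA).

V_SG = V_S − V_G = 6.36 − 5.09 = 1.27 V; V_SD = V_S − V_D = 6.36 − 0.51 = 5.85 V.
k_p = μ_pC_ox · (W/L) = 5.6 mA/V².
V_ov = V_SG − |V_tp| = 1.27 − 0.54 = 0.73 V.
Since V_SD = 5.85 V ≥ V_ov = 0.73 V, the device is in saturation.
I_D = ½ k_p V_ov² (1 + λ V_SD) = 0.5 × 5.6 × 0.73² × (1 + 0.1 × 5.85) = 2.37 mA.

Saturation; I_D = 2.37 mA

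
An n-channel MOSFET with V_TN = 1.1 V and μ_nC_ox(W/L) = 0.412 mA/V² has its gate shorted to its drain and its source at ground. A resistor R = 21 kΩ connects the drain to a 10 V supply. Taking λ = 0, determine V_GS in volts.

With gate tied to drain, V_GS = V_DS ≥ V_GS − V_TN, so the device is in saturation.
KCL at the drain: ½ k_n (V_GS − V_TN)² = (V_DD − V_GS)/R.
Let x = V_GS − 1.1. Then 4.33 x² + x − 8.9 = 0, giving x = 1.32 V (positive root), so V_GS = 2.42 V.
I_D = (V_DD − V_GS)/R = (10 − 2.42) / 21 = 0.361 mA.

V_GS = 2.42 V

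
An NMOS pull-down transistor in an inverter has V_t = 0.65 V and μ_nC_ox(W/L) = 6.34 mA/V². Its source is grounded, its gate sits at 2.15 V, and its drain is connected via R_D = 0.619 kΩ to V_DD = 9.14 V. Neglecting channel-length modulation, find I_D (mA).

I_D = 7.13 mA

V_GS = V_G = 2.15 V, so V_ov = 2.15 − 0.65 = 1.5 V.
Assume saturation: I_D = ½ k_n V_ov² = 0.5 × 6.34 × 1.5² = 7.13 mA, giving V_DS = V_DD − I_D R_D = 9.14 − 7.13 × 0.619 = 4.72 V.
V_DS = 4.72 V ≥ V_ov = 1.5 V, confirming saturation.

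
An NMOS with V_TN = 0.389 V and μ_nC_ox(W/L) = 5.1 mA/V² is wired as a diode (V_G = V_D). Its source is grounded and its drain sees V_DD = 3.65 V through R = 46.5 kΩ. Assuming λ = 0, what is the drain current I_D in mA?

I_D = 0.0667 mA

With gate tied to drain, V_GS = V_DS ≥ V_GS − V_TN, so the device is in saturation.
KCL at the drain: ½ k_n (V_GS − V_TN)² = (V_DD − V_GS)/R.
Let x = V_GS − 0.389. Then 119 x² + x − 3.261 = 0, giving x = 0.162 V (positive root), so V_GS = 0.551 V.
I_D = (V_DD − V_GS)/R = (3.65 − 0.551) / 46.5 = 0.0667 mA.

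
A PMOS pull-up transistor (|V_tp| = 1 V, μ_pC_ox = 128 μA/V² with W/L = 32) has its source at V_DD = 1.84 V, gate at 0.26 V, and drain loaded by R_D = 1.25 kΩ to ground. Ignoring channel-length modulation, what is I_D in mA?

I_D = 0.689 mA

V_SG = V_DD − V_G = 1.84 − 0.26 = 1.58 V, so V_ov = 1.58 − 1 = 0.58 V.
k_p = μ_pC_ox · (W/L) = 4.096 mA/V².
Assume saturation: I_D = ½ k_p V_ov² = 0.5 × 4.096 × 0.58² = 0.689 mA, giving V_SD = V_DD − I_D R_D = 1.84 − 0.689 × 1.25 = 0.979 V.
V_SD = 0.979 V ≥ V_ov = 0.58 V, confirming saturation.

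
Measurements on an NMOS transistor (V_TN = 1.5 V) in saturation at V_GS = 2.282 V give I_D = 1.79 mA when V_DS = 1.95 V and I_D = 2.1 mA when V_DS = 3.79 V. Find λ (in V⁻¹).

λ = 0.115 V⁻¹

With V_GS fixed, I_D ∝ (1 + λ V_DS) in saturation, so I_D2/I_D1 = (1 + λ V_DS2)/(1 + λ V_DS1).
2.1/1.79 = 1.173 = (1 + 3.79 λ)/(1 + 1.95 λ).
Solving: λ (I_D1 V_DS2 − I_D2 V_DS1) = I_D2 − I_D1, so λ = (2.1 − 1.79) / (1.79 × 3.79 − 2.1 × 1.95) = 0.31 / 2.69 = 0.115 V⁻¹.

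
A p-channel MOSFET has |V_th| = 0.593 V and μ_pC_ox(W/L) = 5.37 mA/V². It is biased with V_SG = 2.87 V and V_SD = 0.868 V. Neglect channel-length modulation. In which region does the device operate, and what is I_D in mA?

Triode; I_D = 8.59 mA

V_ov = V_SG − |V_th| = 2.87 − 0.593 = 2.28 V.
Since V_SD = 0.868 V < V_ov = 2.28 V, the device is in the triode region.
I_D = k_p [V_ov · V_SD − ½ V_SD²] = 5.37 × [2.28 × 0.868 − 0.5 × 0.868²] = 8.59 mA.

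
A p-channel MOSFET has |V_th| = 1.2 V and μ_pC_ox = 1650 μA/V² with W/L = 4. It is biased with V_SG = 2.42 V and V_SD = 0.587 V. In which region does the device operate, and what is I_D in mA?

Triode; I_D = 3.59 mA

k_p = μ_pC_ox · (W/L) = 6.6 mA/V².
V_ov = V_SG − |V_th| = 2.42 − 1.2 = 1.22 V.
Since V_SD = 0.587 V < V_ov = 1.22 V, the device is in the triode region.
I_D = k_p [V_ov · V_SD − ½ V_SD²] = 6.6 × [1.22 × 0.587 − 0.5 × 0.587²] = 3.59 mA.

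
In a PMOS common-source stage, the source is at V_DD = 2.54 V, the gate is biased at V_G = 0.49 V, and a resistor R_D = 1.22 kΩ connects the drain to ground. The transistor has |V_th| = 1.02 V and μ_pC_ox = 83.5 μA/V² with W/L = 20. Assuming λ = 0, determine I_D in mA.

V_SG = V_DD − V_G = 2.54 − 0.49 = 2.05 V, so V_ov = 2.05 − 1.02 = 1.03 V.
k_p = μ_pC_ox · (W/L) = 1.67 mA/V².
Assume saturation: I_D = ½ k_p V_ov² = 0.5 × 1.67 × 1.03² = 0.886 mA, giving V_SD = V_DD − I_D R_D = 2.54 − 0.886 × 1.22 = 1.46 V.
V_SD = 1.46 V ≥ V_ov = 1.03 V, confirming saturation.

I_D = 0.886 mA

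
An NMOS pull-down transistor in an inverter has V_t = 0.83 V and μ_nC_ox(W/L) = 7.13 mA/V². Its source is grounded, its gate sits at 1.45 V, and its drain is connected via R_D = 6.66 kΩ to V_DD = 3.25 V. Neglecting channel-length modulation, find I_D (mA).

V_GS = V_G = 1.45 V, so V_ov = 1.45 − 0.83 = 0.62 V.
Assume saturation: I_D = ½ k_n V_ov² = 0.5 × 7.13 × 0.62² = 1.37 mA, giving V_DS = V_DD − I_D R_D = 3.25 − 1.37 × 6.66 = -5.88 V.
But -5.88 V < V_ov = 0.62 V, so the device is actually in triode.
In triode I_D = k_n[V_ov V_DS − ½ V_DS²] and I_D = (V_DD − V_DS)/R_D. Equating: 23.7 V_DS² − 30.44 V_DS + 3.25 = 0, giving V_DS = 0.118 V (the root below V_ov).
I_D = (3.25 − 0.118) / 6.66 = 0.47 mA.

I_D = 0.470 mA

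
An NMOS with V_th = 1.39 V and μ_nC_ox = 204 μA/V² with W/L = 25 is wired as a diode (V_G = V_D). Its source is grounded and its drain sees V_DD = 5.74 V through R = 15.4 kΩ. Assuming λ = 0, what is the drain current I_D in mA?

With gate tied to drain, V_GS = V_DS ≥ V_GS − V_th, so the device is in saturation.
k_n = μ_nC_ox · (W/L) = 5.1 mA/V².
KCL at the drain: ½ k_n (V_GS − V_th)² = (V_DD − V_GS)/R.
Let x = V_GS − 1.39. Then 39.3 x² + x − 4.35 = 0, giving x = 0.32 V (positive root), so V_GS = 1.71 V.
I_D = (V_DD − V_GS)/R = (5.74 − 1.71) / 15.4 = 0.262 mA.

I_D = 0.262 mA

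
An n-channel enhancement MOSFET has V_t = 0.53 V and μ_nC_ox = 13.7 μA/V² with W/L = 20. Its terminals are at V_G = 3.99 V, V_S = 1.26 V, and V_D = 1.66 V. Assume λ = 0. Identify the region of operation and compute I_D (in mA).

V_GS = V_G − V_S = 3.99 − 1.26 = 2.73 V; V_DS = V_D − V_S = 1.66 − 1.26 = 0.4 V.
k_n = μ_nC_ox · (W/L) = 0.274 mA/V².
V_ov = V_GS − V_t = 2.73 − 0.53 = 2.2 V.
Since V_DS = 0.4 V < V_ov = 2.2 V, the device is in the triode region.
I_D = k_n [V_ov · V_DS − ½ V_DS²] = 0.274 × [2.2 × 0.4 − 0.5 × 0.4²] = 0.219 mA.

Triode; I_D = 0.219 mA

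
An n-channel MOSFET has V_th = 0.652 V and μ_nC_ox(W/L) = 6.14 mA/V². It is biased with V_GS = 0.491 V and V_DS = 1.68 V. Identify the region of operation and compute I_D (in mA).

Cutoff; I_D = 0 mA

V_GS = 0.491 V < V_th = 0.652 V, so the transistor is in cutoff.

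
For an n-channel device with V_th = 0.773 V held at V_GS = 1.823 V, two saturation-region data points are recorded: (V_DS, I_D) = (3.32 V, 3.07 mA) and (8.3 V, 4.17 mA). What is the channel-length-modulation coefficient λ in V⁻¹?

With V_GS fixed, I_D ∝ (1 + λ V_DS) in saturation, so I_D2/I_D1 = (1 + λ V_DS2)/(1 + λ V_DS1).
4.17/3.07 = 1.358 = (1 + 8.3 λ)/(1 + 3.32 λ).
Solving: λ (I_D1 V_DS2 − I_D2 V_DS1) = I_D2 − I_D1, so λ = (4.17 − 3.07) / (3.07 × 8.3 − 4.17 × 3.32) = 1.1 / 11.6 = 0.0945 V⁻¹.

λ = 0.0945 V⁻¹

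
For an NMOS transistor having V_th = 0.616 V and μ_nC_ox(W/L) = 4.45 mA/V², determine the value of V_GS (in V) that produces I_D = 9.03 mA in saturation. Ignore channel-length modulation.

In saturation I_D = ½ k_n (V_GS − V_th)², so V_GS − V_th = √(2 I_D / k_n) = √(2 × 9.03 / 4.45) = 2.01 V.
V_GS = 0.616 + 2.01 = 2.63 V.

V_GS = 2.63 V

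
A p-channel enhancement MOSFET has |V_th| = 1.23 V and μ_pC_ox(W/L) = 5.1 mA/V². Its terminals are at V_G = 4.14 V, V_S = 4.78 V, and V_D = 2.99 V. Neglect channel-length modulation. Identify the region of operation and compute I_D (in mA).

V_SG = V_S − V_G = 4.78 − 4.14 = 0.64 V; V_SD = V_S − V_D = 4.78 − 2.99 = 1.79 V.
V_SG = 0.64 V < |V_th| = 1.23 V, so the transistor is in cutoff.

Cutoff; I_D = 0 mA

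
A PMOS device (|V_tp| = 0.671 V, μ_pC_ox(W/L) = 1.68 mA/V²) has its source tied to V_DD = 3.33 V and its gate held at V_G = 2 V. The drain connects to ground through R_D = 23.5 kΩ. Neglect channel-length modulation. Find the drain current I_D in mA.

I_D = 0.136 mA

V_SG = V_DD − V_G = 3.33 − 2 = 1.33 V, so V_ov = 1.33 − 0.671 = 0.659 V.
Assume saturation: I_D = ½ k_p V_ov² = 0.5 × 1.68 × 0.659² = 0.365 mA, giving V_SD = V_DD − I_D R_D = 3.33 − 0.365 × 23.5 = -5.24 V.
But -5.24 V < V_ov = 0.659 V, so the device is actually in triode.
In triode I_D = k_p[V_ov V_SD − ½ V_SD²] and I_D = (V_DD − V_SD)/R_D. Equating: 19.7 V_SD² − 27.02 V_SD + 3.33 = 0, giving V_SD = 0.137 V (the root below V_ov).
I_D = (3.33 − 0.137) / 23.5 = 0.136 mA.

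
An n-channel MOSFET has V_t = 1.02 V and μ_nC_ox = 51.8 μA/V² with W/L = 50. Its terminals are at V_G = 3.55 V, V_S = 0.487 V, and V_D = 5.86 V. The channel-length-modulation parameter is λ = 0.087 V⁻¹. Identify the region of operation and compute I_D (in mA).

Saturation; I_D = 7.93 mA

V_GS = V_G − V_S = 3.55 − 0.487 = 3.06 V; V_DS = V_D − V_S = 5.86 − 0.487 = 5.37 V.
k_n = μ_nC_ox · (W/L) = 2.59 mA/V².
V_ov = V_GS − V_t = 3.06 − 1.02 = 2.04 V.
Since V_DS = 5.37 V ≥ V_ov = 2.04 V, the device is in saturation.
I_D = ½ k_n V_ov² (1 + λ V_DS) = 0.5 × 2.59 × 2.04² × (1 + 0.087 × 5.37) = 7.93 mA.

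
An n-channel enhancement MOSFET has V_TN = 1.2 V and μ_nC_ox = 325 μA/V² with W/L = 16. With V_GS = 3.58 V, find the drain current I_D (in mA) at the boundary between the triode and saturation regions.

I_D = 14.7 mA

At the boundary V_DS = V_ov = V_GS − V_TN = 3.58 − 1.2 = 2.38 V.
k_n = μ_nC_ox · (W/L) = 5.2 mA/V².
I_D = ½ k_n V_ov² = 0.5 × 5.2 × 2.38² = 14.7 mA.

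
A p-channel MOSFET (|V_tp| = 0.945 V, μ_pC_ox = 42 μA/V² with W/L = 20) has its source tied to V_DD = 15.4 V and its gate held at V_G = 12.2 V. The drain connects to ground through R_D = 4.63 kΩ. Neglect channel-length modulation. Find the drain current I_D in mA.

I_D = 2.14 mA

V_SG = V_DD − V_G = 15.4 − 12.2 = 3.2 V, so V_ov = 3.2 − 0.945 = 2.26 V.
k_p = μ_pC_ox · (W/L) = 0.84 mA/V².
Assume saturation: I_D = ½ k_p V_ov² = 0.5 × 0.84 × 2.26² = 2.14 mA, giving V_SD = V_DD − I_D R_D = 15.4 − 2.14 × 4.63 = 5.51 V.
V_SD = 5.51 V ≥ V_ov = 2.26 V, confirming saturation.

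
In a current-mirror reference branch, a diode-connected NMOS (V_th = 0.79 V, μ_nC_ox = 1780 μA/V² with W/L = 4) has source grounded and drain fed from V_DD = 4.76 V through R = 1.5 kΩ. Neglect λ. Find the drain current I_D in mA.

With gate tied to drain, V_GS = V_DS ≥ V_GS − V_th, so the device is in saturation.
k_n = μ_nC_ox · (W/L) = 7.12 mA/V².
KCL at the drain: ½ k_n (V_GS − V_th)² = (V_DD − V_GS)/R.
Let x = V_GS − 0.79. Then 5.34 x² + x − 3.97 = 0, giving x = 0.774 V (positive root), so V_GS = 1.56 V.
I_D = (V_DD − V_GS)/R = (4.76 − 1.56) / 1.5 = 2.13 mA.

I_D = 2.13 mA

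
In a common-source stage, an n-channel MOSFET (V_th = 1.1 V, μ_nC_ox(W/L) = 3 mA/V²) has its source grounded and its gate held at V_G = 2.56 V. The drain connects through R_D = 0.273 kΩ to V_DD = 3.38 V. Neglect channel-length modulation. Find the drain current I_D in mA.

V_GS = V_G = 2.56 V, so V_ov = 2.56 − 1.1 = 1.46 V.
Assume saturation: I_D = ½ k_n V_ov² = 0.5 × 3 × 1.46² = 3.2 mA, giving V_DS = V_DD − I_D R_D = 3.38 − 3.2 × 0.273 = 2.51 V.
V_DS = 2.51 V ≥ V_ov = 1.46 V, confirming saturation.

I_D = 3.20 mA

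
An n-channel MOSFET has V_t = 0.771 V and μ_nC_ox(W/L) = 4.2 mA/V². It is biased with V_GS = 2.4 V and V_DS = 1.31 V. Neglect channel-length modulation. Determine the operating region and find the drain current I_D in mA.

Triode; I_D = 5.36 mA

V_ov = V_GS − V_t = 2.4 − 0.771 = 1.63 V.
Since V_DS = 1.31 V < V_ov = 1.63 V, the device is in the triode region.
I_D = k_n [V_ov · V_DS − ½ V_DS²] = 4.2 × [1.63 × 1.31 − 0.5 × 1.31²] = 5.36 mA.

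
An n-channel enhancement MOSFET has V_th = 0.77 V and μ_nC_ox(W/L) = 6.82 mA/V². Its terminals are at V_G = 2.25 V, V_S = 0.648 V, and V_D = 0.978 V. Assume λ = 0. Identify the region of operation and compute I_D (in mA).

Triode; I_D = 1.50 mA

V_GS = V_G − V_S = 2.25 − 0.648 = 1.6 V; V_DS = V_D − V_S = 0.978 − 0.648 = 0.33 V.
V_ov = V_GS − V_th = 1.6 − 0.77 = 0.832 V.
Since V_DS = 0.33 V < V_ov = 0.832 V, the device is in the triode region.
I_D = k_n [V_ov · V_DS − ½ V_DS²] = 6.82 × [0.832 × 0.33 − 0.5 × 0.33²] = 1.5 mA.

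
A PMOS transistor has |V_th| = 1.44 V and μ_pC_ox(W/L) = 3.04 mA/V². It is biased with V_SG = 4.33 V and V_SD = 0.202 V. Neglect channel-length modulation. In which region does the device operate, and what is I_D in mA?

V_ov = V_SG − |V_th| = 4.33 − 1.44 = 2.89 V.
Since V_SD = 0.202 V < V_ov = 2.89 V, the device is in the triode region.
I_D = k_p [V_ov · V_SD − ½ V_SD²] = 3.04 × [2.89 × 0.202 − 0.5 × 0.202²] = 1.71 mA.

Triode; I_D = 1.71 mA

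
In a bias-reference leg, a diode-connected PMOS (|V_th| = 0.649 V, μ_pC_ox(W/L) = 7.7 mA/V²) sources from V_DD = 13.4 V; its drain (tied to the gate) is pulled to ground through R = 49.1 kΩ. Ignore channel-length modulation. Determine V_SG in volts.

With gate tied to drain, V_SG = V_SD ≥ V_SG − |V_th|, so the device is in saturation.
KCL at the drain: ½ k_p (V_SG − |V_th|)² = (V_DD − V_SG)/R.
Let x = V_SG − 0.649. Then 189 x² + x − 12.75 = 0, giving x = 0.257 V (positive root), so V_SG = 0.906 V.
I_D = (V_DD − V_SG)/R = (13.4 − 0.906) / 49.1 = 0.254 mA.

V_SG = 0.906 V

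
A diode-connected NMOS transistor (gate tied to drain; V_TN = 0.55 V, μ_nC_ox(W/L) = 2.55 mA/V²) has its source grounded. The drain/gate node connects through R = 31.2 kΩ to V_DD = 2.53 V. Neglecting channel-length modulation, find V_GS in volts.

V_GS = 0.761 V

With gate tied to drain, V_GS = V_DS ≥ V_GS − V_TN, so the device is in saturation.
KCL at the drain: ½ k_n (V_GS − V_TN)² = (V_DD − V_GS)/R.
Let x = V_GS − 0.55. Then 39.8 x² + x − 1.98 = 0, giving x = 0.211 V (positive root), so V_GS = 0.761 V.
I_D = (V_DD − V_GS)/R = (2.53 − 0.761) / 31.2 = 0.0567 mA.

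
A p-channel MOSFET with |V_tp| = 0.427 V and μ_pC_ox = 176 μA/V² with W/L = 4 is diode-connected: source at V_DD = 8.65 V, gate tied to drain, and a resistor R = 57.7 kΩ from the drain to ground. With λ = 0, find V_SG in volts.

With gate tied to drain, V_SG = V_SD ≥ V_SG − |V_tp|, so the device is in saturation.
k_p = μ_pC_ox · (W/L) = 0.704 mA/V².
KCL at the drain: ½ k_p (V_SG − |V_tp|)² = (V_DD − V_SG)/R.
Let x = V_SG − 0.427. Then 20.3 x² + x − 8.223 = 0, giving x = 0.612 V (positive root), so V_SG = 1.04 V.
I_D = (V_DD − V_SG)/R = (8.65 − 1.04) / 57.7 = 0.132 mA.

V_SG = 1.04 V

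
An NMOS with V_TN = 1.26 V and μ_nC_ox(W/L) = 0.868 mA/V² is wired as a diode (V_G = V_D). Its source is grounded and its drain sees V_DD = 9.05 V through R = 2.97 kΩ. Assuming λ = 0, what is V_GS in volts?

V_GS = 3.36 V

With gate tied to drain, V_GS = V_DS ≥ V_GS − V_TN, so the device is in saturation.
KCL at the drain: ½ k_n (V_GS − V_TN)² = (V_DD − V_GS)/R.
Let x = V_GS − 1.26. Then 1.29 x² + x − 7.79 = 0, giving x = 2.1 V (positive root), so V_GS = 3.36 V.
I_D = (V_DD − V_GS)/R = (9.05 − 3.36) / 2.97 = 1.92 mA.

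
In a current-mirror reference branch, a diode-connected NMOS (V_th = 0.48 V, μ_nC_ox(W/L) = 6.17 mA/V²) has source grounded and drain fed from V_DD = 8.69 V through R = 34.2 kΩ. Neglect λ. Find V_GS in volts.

V_GS = 0.754 V

With gate tied to drain, V_GS = V_DS ≥ V_GS − V_th, so the device is in saturation.
KCL at the drain: ½ k_n (V_GS − V_th)² = (V_DD − V_GS)/R.
Let x = V_GS − 0.48. Then 106 x² + x − 8.21 = 0, giving x = 0.274 V (positive root), so V_GS = 0.754 V.
I_D = (V_DD − V_GS)/R = (8.69 − 0.754) / 34.2 = 0.232 mA.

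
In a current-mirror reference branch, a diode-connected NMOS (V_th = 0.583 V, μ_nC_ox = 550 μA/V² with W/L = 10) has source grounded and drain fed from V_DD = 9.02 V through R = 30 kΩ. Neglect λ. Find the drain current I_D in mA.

With gate tied to drain, V_GS = V_DS ≥ V_GS − V_th, so the device is in saturation.
k_n = μ_nC_ox · (W/L) = 5.5 mA/V².
KCL at the drain: ½ k_n (V_GS − V_th)² = (V_DD − V_GS)/R.
Let x = V_GS − 0.583. Then 82.5 x² + x − 8.437 = 0, giving x = 0.314 V (positive root), so V_GS = 0.897 V.
I_D = (V_DD − V_GS)/R = (9.02 − 0.897) / 30 = 0.271 mA.

I_D = 0.271 mA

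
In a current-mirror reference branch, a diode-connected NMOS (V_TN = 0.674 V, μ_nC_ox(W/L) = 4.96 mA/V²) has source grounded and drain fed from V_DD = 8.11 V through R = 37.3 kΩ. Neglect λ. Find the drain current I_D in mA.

I_D = 0.192 mA

With gate tied to drain, V_GS = V_DS ≥ V_GS − V_TN, so the device is in saturation.
KCL at the drain: ½ k_n (V_GS − V_TN)² = (V_DD − V_GS)/R.
Let x = V_GS − 0.674. Then 92.5 x² + x − 7.436 = 0, giving x = 0.278 V (positive root), so V_GS = 0.952 V.
I_D = (V_DD − V_GS)/R = (8.11 − 0.952) / 37.3 = 0.192 mA.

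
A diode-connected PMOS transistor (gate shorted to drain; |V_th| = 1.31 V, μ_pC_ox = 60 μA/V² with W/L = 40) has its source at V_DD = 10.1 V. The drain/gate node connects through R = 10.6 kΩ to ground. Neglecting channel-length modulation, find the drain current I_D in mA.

With gate tied to drain, V_SG = V_SD ≥ V_SG − |V_th|, so the device is in saturation.
k_p = μ_pC_ox · (W/L) = 2.4 mA/V².
KCL at the drain: ½ k_p (V_SG − |V_th|)² = (V_DD − V_SG)/R.
Let x = V_SG − 1.31. Then 12.7 x² + x − 8.79 = 0, giving x = 0.793 V (positive root), so V_SG = 2.1 V.
I_D = (V_DD − V_SG)/R = (10.1 − 2.1) / 10.6 = 0.754 mA.

I_D = 0.754 mA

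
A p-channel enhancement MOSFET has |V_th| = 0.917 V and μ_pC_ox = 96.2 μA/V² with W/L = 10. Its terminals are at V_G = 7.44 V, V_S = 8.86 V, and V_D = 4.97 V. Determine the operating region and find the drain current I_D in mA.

V_SG = V_S − V_G = 8.86 − 7.44 = 1.42 V; V_SD = V_S − V_D = 8.86 − 4.97 = 3.89 V.
k_p = μ_pC_ox · (W/L) = 0.962 mA/V².
V_ov = V_SG − |V_th| = 1.42 − 0.917 = 0.503 V.
Since V_SD = 3.89 V ≥ V_ov = 0.503 V, the device is in saturation.
I_D = ½ k_p V_ov² = 0.5 × 0.962 × 0.503² = 0.122 mA.

Saturation; I_D = 0.122 mA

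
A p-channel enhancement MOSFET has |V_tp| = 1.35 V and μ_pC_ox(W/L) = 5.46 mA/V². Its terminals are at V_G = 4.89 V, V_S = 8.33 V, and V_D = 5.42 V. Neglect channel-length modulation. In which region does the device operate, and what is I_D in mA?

V_SG = V_S − V_G = 8.33 − 4.89 = 3.44 V; V_SD = V_S − V_D = 8.33 − 5.42 = 2.91 V.
V_ov = V_SG − |V_tp| = 3.44 − 1.35 = 2.09 V.
Since V_SD = 2.91 V ≥ V_ov = 2.09 V, the device is in saturation.
I_D = ½ k_p V_ov² = 0.5 × 5.46 × 2.09² = 11.9 mA.

Saturation; I_D = 11.9 mA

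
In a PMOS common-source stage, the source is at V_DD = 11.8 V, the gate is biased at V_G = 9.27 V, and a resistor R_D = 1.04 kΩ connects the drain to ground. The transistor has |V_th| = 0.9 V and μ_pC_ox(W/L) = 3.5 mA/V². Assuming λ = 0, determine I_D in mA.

V_SG = V_DD − V_G = 11.8 − 9.27 = 2.53 V, so V_ov = 2.53 − 0.9 = 1.63 V.
Assume saturation: I_D = ½ k_p V_ov² = 0.5 × 3.5 × 1.63² = 4.65 mA, giving V_SD = V_DD − I_D R_D = 11.8 − 4.65 × 1.04 = 6.96 V.
V_SD = 6.96 V ≥ V_ov = 1.63 V, confirming saturation.

I_D = 4.65 mA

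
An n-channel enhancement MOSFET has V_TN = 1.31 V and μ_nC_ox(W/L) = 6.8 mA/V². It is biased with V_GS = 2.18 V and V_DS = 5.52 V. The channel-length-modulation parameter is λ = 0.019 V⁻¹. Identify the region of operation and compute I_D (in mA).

Saturation; I_D = 2.84 mA

V_ov = V_GS − V_TN = 2.18 − 1.31 = 0.87 V.
Since V_DS = 5.52 V ≥ V_ov = 0.87 V, the device is in saturation.
I_D = ½ k_n V_ov² (1 + λ V_DS) = 0.5 × 6.8 × 0.87² × (1 + 0.019 × 5.52) = 2.84 mA.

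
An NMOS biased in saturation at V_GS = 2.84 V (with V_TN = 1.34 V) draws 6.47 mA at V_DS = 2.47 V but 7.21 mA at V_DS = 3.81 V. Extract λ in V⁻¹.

With V_GS fixed, I_D ∝ (1 + λ V_DS) in saturation, so I_D2/I_D1 = (1 + λ V_DS2)/(1 + λ V_DS1).
7.21/6.47 = 1.114 = (1 + 3.81 λ)/(1 + 2.47 λ).
Solving: λ (I_D1 V_DS2 − I_D2 V_DS1) = I_D2 − I_D1, so λ = (7.21 − 6.47) / (6.47 × 3.81 − 7.21 × 2.47) = 0.74 / 6.84 = 0.108 V⁻¹.

λ = 0.108 V⁻¹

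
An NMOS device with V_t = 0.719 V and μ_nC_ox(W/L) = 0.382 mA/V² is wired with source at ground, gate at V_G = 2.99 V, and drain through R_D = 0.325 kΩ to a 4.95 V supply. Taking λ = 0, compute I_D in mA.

I_D = 0.985 mA

V_GS = V_G = 2.99 V, so V_ov = 2.99 − 0.719 = 2.27 V.
Assume saturation: I_D = ½ k_n V_ov² = 0.5 × 0.382 × 2.27² = 0.985 mA, giving V_DS = V_DD − I_D R_D = 4.95 − 0.985 × 0.325 = 4.63 V.
V_DS = 4.63 V ≥ V_ov = 2.27 V, confirming saturation.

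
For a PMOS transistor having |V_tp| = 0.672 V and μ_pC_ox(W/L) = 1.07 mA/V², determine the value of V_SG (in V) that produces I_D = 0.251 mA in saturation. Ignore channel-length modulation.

In saturation I_D = ½ k_p (V_SG − |V_tp|)², so V_SG − |V_tp| = √(2 I_D / k_p) = √(2 × 0.251 / 1.07) = 0.685 V.
V_SG = 0.672 + 0.685 = 1.36 V.

V_SG = 1.36 V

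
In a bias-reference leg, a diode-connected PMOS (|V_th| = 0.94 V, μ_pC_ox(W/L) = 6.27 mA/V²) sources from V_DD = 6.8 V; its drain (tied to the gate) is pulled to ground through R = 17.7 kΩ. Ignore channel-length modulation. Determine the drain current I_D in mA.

With gate tied to drain, V_SG = V_SD ≥ V_SG − |V_th|, so the device is in saturation.
KCL at the drain: ½ k_p (V_SG − |V_th|)² = (V_DD − V_SG)/R.
Let x = V_SG − 0.94. Then 55.5 x² + x − 5.86 = 0, giving x = 0.316 V (positive root), so V_SG = 1.26 V.
I_D = (V_DD − V_SG)/R = (6.8 − 1.26) / 17.7 = 0.313 mA.

I_D = 0.313 mA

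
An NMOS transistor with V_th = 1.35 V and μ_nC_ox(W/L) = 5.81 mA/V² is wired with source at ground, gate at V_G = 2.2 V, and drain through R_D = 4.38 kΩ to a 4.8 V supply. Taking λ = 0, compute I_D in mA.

V_GS = V_G = 2.2 V, so V_ov = 2.2 − 1.35 = 0.85 V.
Assume saturation: I_D = ½ k_n V_ov² = 0.5 × 5.81 × 0.85² = 2.1 mA, giving V_DS = V_DD − I_D R_D = 4.8 − 2.1 × 4.38 = -4.39 V.
But -4.39 V < V_ov = 0.85 V, so the device is actually in triode.
In triode I_D = k_n[V_ov V_DS − ½ V_DS²] and I_D = (V_DD − V_DS)/R_D. Equating: 12.7 V_DS² − 22.63 V_DS + 4.8 = 0, giving V_DS = 0.246 V (the root below V_ov).
I_D = (4.8 − 0.246) / 4.38 = 1.04 mA.

I_D = 1.04 mA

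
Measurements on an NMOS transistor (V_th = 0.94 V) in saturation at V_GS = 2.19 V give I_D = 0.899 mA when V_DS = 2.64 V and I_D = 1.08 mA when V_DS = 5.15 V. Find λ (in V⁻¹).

With V_GS fixed, I_D ∝ (1 + λ V_DS) in saturation, so I_D2/I_D1 = (1 + λ V_DS2)/(1 + λ V_DS1).
1.08/0.899 = 1.201 = (1 + 5.15 λ)/(1 + 2.64 λ).
Solving: λ (I_D1 V_DS2 − I_D2 V_DS1) = I_D2 − I_D1, so λ = (1.08 − 0.899) / (0.899 × 5.15 − 1.08 × 2.64) = 0.181 / 1.78 = 0.102 V⁻¹.

λ = 0.102 V⁻¹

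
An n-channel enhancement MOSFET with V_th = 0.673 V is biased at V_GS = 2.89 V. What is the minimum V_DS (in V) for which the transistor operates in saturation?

V_DS,sat = 2.22 V

The boundary between triode and saturation is V_DS = V_GS − V_th = V_ov.
V_ov = 2.89 − 0.673 = 2.22 V.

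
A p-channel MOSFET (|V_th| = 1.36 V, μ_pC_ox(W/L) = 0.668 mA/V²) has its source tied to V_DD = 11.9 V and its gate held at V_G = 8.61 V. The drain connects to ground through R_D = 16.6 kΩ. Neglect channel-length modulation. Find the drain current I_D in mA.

I_D = 0.679 mA

V_SG = V_DD − V_G = 11.9 − 8.61 = 3.29 V, so V_ov = 3.29 − 1.36 = 1.93 V.
Assume saturation: I_D = ½ k_p V_ov² = 0.5 × 0.668 × 1.93² = 1.24 mA, giving V_SD = V_DD − I_D R_D = 11.9 − 1.24 × 16.6 = -8.75 V.
But -8.75 V < V_ov = 1.93 V, so the device is actually in triode.
In triode I_D = k_p[V_ov V_SD − ½ V_SD²] and I_D = (V_DD − V_SD)/R_D. Equating: 5.54 V_SD² − 22.4 V_SD + 11.9 = 0, giving V_SD = 0.629 V (the root below V_ov).
I_D = (11.9 − 0.629) / 16.6 = 0.679 mA.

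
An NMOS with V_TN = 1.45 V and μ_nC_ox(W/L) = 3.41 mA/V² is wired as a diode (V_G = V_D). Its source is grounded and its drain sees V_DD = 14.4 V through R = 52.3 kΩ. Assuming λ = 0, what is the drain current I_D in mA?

I_D = 0.240 mA

With gate tied to drain, V_GS = V_DS ≥ V_GS − V_TN, so the device is in saturation.
KCL at the drain: ½ k_n (V_GS − V_TN)² = (V_DD − V_GS)/R.
Let x = V_GS − 1.45. Then 89.2 x² + x − 12.95 = 0, giving x = 0.376 V (positive root), so V_GS = 1.83 V.
I_D = (V_DD − V_GS)/R = (14.4 − 1.83) / 52.3 = 0.24 mA.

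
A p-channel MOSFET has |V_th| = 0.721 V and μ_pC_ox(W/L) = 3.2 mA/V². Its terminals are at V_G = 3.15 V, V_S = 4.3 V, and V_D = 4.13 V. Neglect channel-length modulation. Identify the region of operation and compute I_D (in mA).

Triode; I_D = 0.187 mA

V_SG = V_S − V_G = 4.3 − 3.15 = 1.15 V; V_SD = V_S − V_D = 4.3 − 4.13 = 0.17 V.
V_ov = V_SG − |V_th| = 1.15 − 0.721 = 0.429 V.
Since V_SD = 0.17 V < V_ov = 0.429 V, the device is in the triode region.
I_D = k_p [V_ov · V_SD − ½ V_SD²] = 3.2 × [0.429 × 0.17 − 0.5 × 0.17²] = 0.187 mA.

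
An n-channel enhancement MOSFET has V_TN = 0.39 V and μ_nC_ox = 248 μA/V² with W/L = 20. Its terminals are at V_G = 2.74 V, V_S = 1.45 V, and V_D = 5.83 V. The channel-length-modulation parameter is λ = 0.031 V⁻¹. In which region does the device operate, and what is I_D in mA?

V_GS = V_G − V_S = 2.74 − 1.45 = 1.29 V; V_DS = V_D − V_S = 5.83 − 1.45 = 4.38 V.
k_n = μ_nC_ox · (W/L) = 4.96 mA/V².
V_ov = V_GS − V_TN = 1.29 − 0.39 = 0.9 V.
Since V_DS = 4.38 V ≥ V_ov = 0.9 V, the device is in saturation.
I_D = ½ k_n V_ov² (1 + λ V_DS) = 0.5 × 4.96 × 0.9² × (1 + 0.031 × 4.38) = 2.28 mA.

Saturation; I_D = 2.28 mA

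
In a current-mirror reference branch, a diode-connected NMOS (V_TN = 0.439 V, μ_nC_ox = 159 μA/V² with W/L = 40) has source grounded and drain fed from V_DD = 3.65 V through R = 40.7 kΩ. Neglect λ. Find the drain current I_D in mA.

I_D = 0.0751 mA

With gate tied to drain, V_GS = V_DS ≥ V_GS − V_TN, so the device is in saturation.
k_n = μ_nC_ox · (W/L) = 6.36 mA/V².
KCL at the drain: ½ k_n (V_GS − V_TN)² = (V_DD − V_GS)/R.
Let x = V_GS − 0.439. Then 129 x² + x − 3.211 = 0, giving x = 0.154 V (positive root), so V_GS = 0.593 V.
I_D = (V_DD − V_GS)/R = (3.65 − 0.593) / 40.7 = 0.0751 mA.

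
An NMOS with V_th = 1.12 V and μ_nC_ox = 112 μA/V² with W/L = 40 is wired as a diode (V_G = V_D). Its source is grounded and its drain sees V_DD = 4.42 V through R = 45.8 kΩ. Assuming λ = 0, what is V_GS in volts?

With gate tied to drain, V_GS = V_DS ≥ V_GS − V_th, so the device is in saturation.
k_n = μ_nC_ox · (W/L) = 4.48 mA/V².
KCL at the drain: ½ k_n (V_GS − V_th)² = (V_DD − V_GS)/R.
Let x = V_GS − 1.12. Then 103 x² + x − 3.3 = 0, giving x = 0.175 V (positive root), so V_GS = 1.29 V.
I_D = (V_DD − V_GS)/R = (4.42 − 1.29) / 45.8 = 0.0682 mA.

V_GS = 1.29 V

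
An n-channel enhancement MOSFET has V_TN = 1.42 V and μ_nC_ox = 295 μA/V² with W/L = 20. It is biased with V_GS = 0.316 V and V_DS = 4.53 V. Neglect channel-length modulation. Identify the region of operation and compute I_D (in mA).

V_GS = 0.316 V < V_TN = 1.42 V, so the transistor is in cutoff.

Cutoff; I_D = 0 mA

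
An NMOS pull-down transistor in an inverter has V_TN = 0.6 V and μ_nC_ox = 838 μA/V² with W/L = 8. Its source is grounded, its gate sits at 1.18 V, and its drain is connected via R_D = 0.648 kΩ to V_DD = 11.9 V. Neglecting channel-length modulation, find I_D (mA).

I_D = 1.13 mA

V_GS = V_G = 1.18 V, so V_ov = 1.18 − 0.6 = 0.58 V.
k_n = μ_nC_ox · (W/L) = 6.704 mA/V².
Assume saturation: I_D = ½ k_n V_ov² = 0.5 × 6.704 × 0.58² = 1.13 mA, giving V_DS = V_DD − I_D R_D = 11.9 − 1.13 × 0.648 = 11.2 V.
V_DS = 11.2 V ≥ V_ov = 0.58 V, confirming saturation.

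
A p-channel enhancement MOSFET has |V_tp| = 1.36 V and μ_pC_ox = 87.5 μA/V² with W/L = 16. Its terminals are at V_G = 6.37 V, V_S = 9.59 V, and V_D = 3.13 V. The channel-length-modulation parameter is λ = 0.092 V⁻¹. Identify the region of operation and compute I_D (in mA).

Saturation; I_D = 3.86 mA

V_SG = V_S − V_G = 9.59 − 6.37 = 3.22 V; V_SD = V_S − V_D = 9.59 − 3.13 = 6.46 V.
k_p = μ_pC_ox · (W/L) = 1.4 mA/V².
V_ov = V_SG − |V_tp| = 3.22 − 1.36 = 1.86 V.
Since V_SD = 6.46 V ≥ V_ov = 1.86 V, the device is in saturation.
I_D = ½ k_p V_ov² (1 + λ V_SD) = 0.5 × 1.4 × 1.86² × (1 + 0.092 × 6.46) = 3.86 mA.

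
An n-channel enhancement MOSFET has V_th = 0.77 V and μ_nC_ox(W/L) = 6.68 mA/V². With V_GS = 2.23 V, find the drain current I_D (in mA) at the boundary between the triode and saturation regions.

I_D = 7.12 mA

At the boundary V_DS = V_ov = V_GS − V_th = 2.23 − 0.77 = 1.46 V.
I_D = ½ k_n V_ov² = 0.5 × 6.68 × 1.46² = 7.12 mA.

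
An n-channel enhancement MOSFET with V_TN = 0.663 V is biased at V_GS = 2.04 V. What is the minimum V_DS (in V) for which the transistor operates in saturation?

The boundary between triode and saturation is V_DS = V_GS − V_TN = V_ov.
V_ov = 2.04 − 0.663 = 1.38 V.

V_DS,sat = 1.38 V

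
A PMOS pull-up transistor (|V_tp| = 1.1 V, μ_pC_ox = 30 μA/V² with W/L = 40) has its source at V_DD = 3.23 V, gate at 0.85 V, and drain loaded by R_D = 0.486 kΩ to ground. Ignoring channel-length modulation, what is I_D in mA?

I_D = 0.983 mA

V_SG = V_DD − V_G = 3.23 − 0.85 = 2.38 V, so V_ov = 2.38 − 1.1 = 1.28 V.
k_p = μ_pC_ox · (W/L) = 1.2 mA/V².
Assume saturation: I_D = ½ k_p V_ov² = 0.5 × 1.2 × 1.28² = 0.983 mA, giving V_SD = V_DD − I_D R_D = 3.23 − 0.983 × 0.486 = 2.75 V.
V_SD = 2.75 V ≥ V_ov = 1.28 V, confirming saturation.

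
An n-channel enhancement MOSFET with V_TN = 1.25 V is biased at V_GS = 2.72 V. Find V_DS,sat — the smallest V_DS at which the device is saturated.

V_DS,sat = 1.47 V

The boundary between triode and saturation is V_DS = V_GS − V_TN = V_ov.
V_ov = 2.72 − 1.25 = 1.47 V.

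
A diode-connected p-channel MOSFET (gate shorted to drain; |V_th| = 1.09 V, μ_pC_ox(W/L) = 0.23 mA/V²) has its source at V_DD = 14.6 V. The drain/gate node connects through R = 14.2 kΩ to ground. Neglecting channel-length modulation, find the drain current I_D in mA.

With gate tied to drain, V_SG = V_SD ≥ V_SG − |V_th|, so the device is in saturation.
KCL at the drain: ½ k_p (V_SG − |V_th|)² = (V_DD − V_SG)/R.
Let x = V_SG − 1.09. Then 1.63 x² + x − 13.51 = 0, giving x = 2.59 V (positive root), so V_SG = 3.68 V.
I_D = (V_DD − V_SG)/R = (14.6 − 3.68) / 14.2 = 0.769 mA.

I_D = 0.769 mA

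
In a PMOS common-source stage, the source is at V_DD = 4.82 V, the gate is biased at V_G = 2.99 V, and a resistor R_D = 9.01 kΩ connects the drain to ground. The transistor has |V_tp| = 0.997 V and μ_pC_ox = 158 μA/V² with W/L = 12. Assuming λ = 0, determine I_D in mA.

V_SG = V_DD − V_G = 4.82 − 2.99 = 1.83 V, so V_ov = 1.83 − 0.997 = 0.833 V.
k_p = μ_pC_ox · (W/L) = 1.896 mA/V².
Assume saturation: I_D = ½ k_p V_ov² = 0.5 × 1.896 × 0.833² = 0.658 mA, giving V_SD = V_DD − I_D R_D = 4.82 − 0.658 × 9.01 = -1.11 V.
But -1.11 V < V_ov = 0.833 V, so the device is actually in triode.
In triode I_D = k_p[V_ov V_SD − ½ V_SD²] and I_D = (V_DD − V_SD)/R_D. Equating: 8.54 V_SD² − 15.23 V_SD + 4.82 = 0, giving V_SD = 0.411 V (the root below V_ov).
I_D = (4.82 − 0.411) / 9.01 = 0.489 mA.

I_D = 0.489 mA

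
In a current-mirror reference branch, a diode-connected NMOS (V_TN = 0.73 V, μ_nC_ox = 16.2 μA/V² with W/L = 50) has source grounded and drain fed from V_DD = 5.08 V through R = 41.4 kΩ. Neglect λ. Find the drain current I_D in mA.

I_D = 0.0935 mA

With gate tied to drain, V_GS = V_DS ≥ V_GS − V_TN, so the device is in saturation.
k_n = μ_nC_ox · (W/L) = 0.81 mA/V².
KCL at the drain: ½ k_n (V_GS − V_TN)² = (V_DD − V_GS)/R.
Let x = V_GS − 0.73. Then 16.8 x² + x − 4.35 = 0, giving x = 0.48 V (positive root), so V_GS = 1.21 V.
I_D = (V_DD − V_GS)/R = (5.08 − 1.21) / 41.4 = 0.0935 mA.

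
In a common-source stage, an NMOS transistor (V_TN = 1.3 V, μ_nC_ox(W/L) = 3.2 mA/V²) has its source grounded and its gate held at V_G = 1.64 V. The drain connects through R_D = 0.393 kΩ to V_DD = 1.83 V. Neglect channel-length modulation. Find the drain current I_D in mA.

I_D = 0.185 mA

V_GS = V_G = 1.64 V, so V_ov = 1.64 − 1.3 = 0.34 V.
Assume saturation: I_D = ½ k_n V_ov² = 0.5 × 3.2 × 0.34² = 0.185 mA, giving V_DS = V_DD − I_D R_D = 1.83 − 0.185 × 0.393 = 1.76 V.
V_DS = 1.76 V ≥ V_ov = 0.34 V, confirming saturation.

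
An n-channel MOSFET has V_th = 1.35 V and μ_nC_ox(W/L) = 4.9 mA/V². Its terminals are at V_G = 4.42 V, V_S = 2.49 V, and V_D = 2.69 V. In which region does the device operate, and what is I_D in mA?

V_GS = V_G − V_S = 4.42 − 2.49 = 1.93 V; V_DS = V_D − V_S = 2.69 − 2.49 = 0.2 V.
V_ov = V_GS − V_th = 1.93 − 1.35 = 0.58 V.
Since V_DS = 0.2 V < V_ov = 0.58 V, the device is in the triode region.
I_D = k_n [V_ov · V_DS − ½ V_DS²] = 4.9 × [0.58 × 0.2 − 0.5 × 0.2²] = 0.47 mA.

Triode; I_D = 0.470 mA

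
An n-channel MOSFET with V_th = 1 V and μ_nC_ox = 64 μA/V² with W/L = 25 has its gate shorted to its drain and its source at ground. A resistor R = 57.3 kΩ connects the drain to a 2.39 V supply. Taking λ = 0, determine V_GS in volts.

V_GS = 1.16 V

With gate tied to drain, V_GS = V_DS ≥ V_GS − V_th, so the device is in saturation.
k_n = μ_nC_ox · (W/L) = 1.6 mA/V².
KCL at the drain: ½ k_n (V_GS − V_th)² = (V_DD − V_GS)/R.
Let x = V_GS − 1. Then 45.8 x² + x − 1.39 = 0, giving x = 0.164 V (positive root), so V_GS = 1.16 V.
I_D = (V_DD − V_GS)/R = (2.39 − 1.16) / 57.3 = 0.0214 mA.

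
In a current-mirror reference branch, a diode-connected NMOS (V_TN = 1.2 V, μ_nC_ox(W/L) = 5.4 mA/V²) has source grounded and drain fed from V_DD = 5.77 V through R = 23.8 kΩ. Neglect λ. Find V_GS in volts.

With gate tied to drain, V_GS = V_DS ≥ V_GS − V_TN, so the device is in saturation.
KCL at the drain: ½ k_n (V_GS − V_TN)² = (V_DD − V_GS)/R.
Let x = V_GS − 1.2. Then 64.3 x² + x − 4.57 = 0, giving x = 0.259 V (positive root), so V_GS = 1.46 V.
I_D = (V_DD − V_GS)/R = (5.77 − 1.46) / 23.8 = 0.181 mA.

V_GS = 1.46 V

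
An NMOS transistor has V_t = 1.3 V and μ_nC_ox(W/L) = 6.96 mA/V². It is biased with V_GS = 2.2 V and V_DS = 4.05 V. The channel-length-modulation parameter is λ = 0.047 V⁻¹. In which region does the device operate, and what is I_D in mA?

Saturation; I_D = 3.36 mA

V_ov = V_GS − V_t = 2.2 − 1.3 = 0.9 V.
Since V_DS = 4.05 V ≥ V_ov = 0.9 V, the device is in saturation.
I_D = ½ k_n V_ov² (1 + λ V_DS) = 0.5 × 6.96 × 0.9² × (1 + 0.047 × 4.05) = 3.36 mA.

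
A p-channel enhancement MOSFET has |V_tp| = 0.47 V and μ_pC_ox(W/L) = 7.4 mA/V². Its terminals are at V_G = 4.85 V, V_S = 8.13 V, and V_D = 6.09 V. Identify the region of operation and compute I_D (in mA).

Triode; I_D = 27.0 mA

V_SG = V_S − V_G = 8.13 − 4.85 = 3.28 V; V_SD = V_S − V_D = 8.13 − 6.09 = 2.04 V.
V_ov = V_SG − |V_tp| = 3.28 − 0.47 = 2.81 V.
Since V_SD = 2.04 V < V_ov = 2.81 V, the device is in the triode region.
I_D = k_p [V_ov · V_SD − ½ V_SD²] = 7.4 × [2.81 × 2.04 − 0.5 × 2.04²] = 27 mA.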